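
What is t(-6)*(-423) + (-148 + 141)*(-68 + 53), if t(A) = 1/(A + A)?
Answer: 561/4 ≈ 140.25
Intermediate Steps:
t(A) = 1/(2*A)
t(-6)*(-423) + (-148 + 141)*(-68 + 53) = ((½)/(-6))*(-423) + (-148 + 141)*(-68 + 53) = ((½)*(-⅙))*(-423) - 7*(-15) = -1/12*(-423) + 105 = 141/4 + 105 = 561/4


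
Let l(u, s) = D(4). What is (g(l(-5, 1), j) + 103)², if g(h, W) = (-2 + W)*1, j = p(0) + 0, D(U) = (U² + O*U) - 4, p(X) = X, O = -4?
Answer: 10201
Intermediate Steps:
D(U) = -4 + U² - 4*U (D(U) = (U² - 4*U) - 4 = -4 + U² - 4*U)
j = 0 (j = 0 + 0 = 0)
l(u, s) = -4 (l(u, s) = -4 + 4² - 4*4 = -4 + 16 - 16 = -4)
g(h, W) = -2 + W
(g(l(-5, 1), j) + 103)² = ((-2 + 0) + 103)² = (-2 + 103)² = 101² = 10201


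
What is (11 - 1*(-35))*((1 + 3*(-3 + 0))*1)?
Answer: -368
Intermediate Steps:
(11 - 1*(-35))*((1 + 3*(-3 + 0))*1) = (11 + 35)*((1 + 3*(-3))*1) = 46*((1 - 9)*1) = 46*(-8*1) = 46*(-8) = -368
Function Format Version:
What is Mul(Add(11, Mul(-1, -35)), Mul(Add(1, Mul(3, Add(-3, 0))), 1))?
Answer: -368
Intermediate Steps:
Mul(Add(11, Mul(-1, -35)), Mul(Add(1, Mul(3, Add(-3, 0))), 1)) = Mul(Add(11, 35), Mul(Add(1, Mul(3, -3)), 1)) = Mul(46, Mul(Add(1, -9), 1)) = Mul(46, Mul(-8, 1)) = Mul(46, -8) = -368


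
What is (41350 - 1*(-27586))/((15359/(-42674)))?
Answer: -2941774864/15359 ≈ -1.9153e+5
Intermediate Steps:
(41350 - 1*(-27586))/((15359/(-42674))) = (41350 + 27586)/((15359*(-1/42674))) = 68936/(-15359/42674) = 68936*(-42674/15359) = -2941774864/15359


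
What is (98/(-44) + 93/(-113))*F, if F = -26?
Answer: 98579/1243 ≈ 79.307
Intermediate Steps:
(98/(-44) + 93/(-113))*F = (98/(-44) + 93/(-113))*(-26) = (98*(-1/44) + 93*(-1/113))*(-26) = (-49/22 - 93/113)*(-26) = -7583/2486*(-26) = 98579/1243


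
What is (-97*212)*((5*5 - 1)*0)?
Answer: 0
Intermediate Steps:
(-97*212)*((5*5 - 1)*0) = -20564*(25 - 1)*0 = -493536*0 = -20564*0 = 0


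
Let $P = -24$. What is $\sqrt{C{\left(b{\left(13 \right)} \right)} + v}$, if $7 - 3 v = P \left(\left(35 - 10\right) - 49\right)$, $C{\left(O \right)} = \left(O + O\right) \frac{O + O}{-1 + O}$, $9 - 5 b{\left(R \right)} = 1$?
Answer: $\frac{i \sqrt{4315}}{5} \approx 13.138 i$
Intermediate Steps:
$b{\left(R \right)} = \frac{8}{5}$ ($b{\left(R \right)} = \frac{9}{5} - \frac{1}{5} = \frac{8}{5}$)
$C{\left(O \right)} = \frac{4 O^{2}}{-1 + O}$ ($C{\left(O \right)} = 2 O \frac{2 O}{-1 + O} = \frac{4 O^{2}}{-1 + O}$)
$v = - \frac{569}{3}$ ($v = \frac{7}{3} - \frac{\left(-24\right) \left(\left(35 - 10\right) - 49\right)}{3} = \frac{7}{3} - \frac{\left(-24\right) \left(25 - 49\right)}{3} = \frac{7}{3} - \frac{\left(-24\right) \left(-24\right)}{3} = \frac{7}{3} - 192 = - \frac{569}{3} \approx -189.67$)
$\sqrt{C{\left(b{\left(13 \right)} \right)} + v} = \sqrt{\frac{4 \left(\frac{8}{5}\right)^{2}}{-1 + \frac{8}{5}} - \frac{569}{3}} = \sqrt{4 \cdot \frac{64}{25} \frac{1}{\frac{3}{5}} - \frac{569}{3}} = \sqrt{4 \cdot \frac{64}{25} \cdot \frac{5}{3} - \frac{569}{3}} = \sqrt{\frac{256}{15} - \frac{569}{3}} = \sqrt{- \frac{863}{5}} = \frac{i \sqrt{4315}}{5}$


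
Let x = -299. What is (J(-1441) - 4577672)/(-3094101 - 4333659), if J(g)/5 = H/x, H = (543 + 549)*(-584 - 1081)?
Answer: 26146789/42709620 ≈ 0.61220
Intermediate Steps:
H = -1818180 (H = 1092*(-1665) = -1818180)
J(g) = 699300/23 (J(g) = 5*(-1818180/(-299)) = 5*(-1818180*(-1/299)) = 5*(139860/23) = 699300/23)
(J(-1441) - 4577672)/(-3094101 - 4333659) = (699300/23 - 4577672)/(-3094101 - 4333659) = -104587156/23/(-7427760) = -104587156/23*(-1/7427760) = 26146789/42709620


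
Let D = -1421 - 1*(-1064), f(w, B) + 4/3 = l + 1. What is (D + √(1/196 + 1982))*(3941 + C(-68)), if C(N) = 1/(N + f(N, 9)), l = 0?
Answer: -288421014/205 + 403951*√388473/1435 ≈ -1.2315e+6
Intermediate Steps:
f(w, B) = -⅓ (f(w, B) = -4/3 + (0 + 1) = -4/3 + 1 = -⅓)
C(N) = 1/(-⅓ + N) (C(N) = 1/(N - ⅓) = 1/(-⅓ + N))
D = -357 (D = -1421 + 1064 = -357)
(D + √(1/196 + 1982))*(3941 + C(-68)) = (-357 + √(1/196 + 1982))*(3941 + 3/(-1 + 3*(-68))) = (-357 + √(1/196 + 1982))*(3941 + 3/(-1 - 204)) = (-357 + √(388473/196))*(3941 + 3/(-205)) = (-357 + √388473/14)*(3941 + 3*(-1/205)) = (-357 + √388473/14)*(3941 - 3/205) = (-357 + √388473/14)*(807902/205) = -288421014/205 + 403951*√388473/1435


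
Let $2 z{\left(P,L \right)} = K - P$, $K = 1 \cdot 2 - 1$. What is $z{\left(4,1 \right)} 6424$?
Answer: $-9636$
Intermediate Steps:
$K = 1$ ($K = 2 - 1 = 1$)
$z{\left(P,L \right)} = \frac{1}{2} - \frac{P}{2}$ ($z{\left(P,L \right)} = \frac{1 - P}{2} = \frac{1}{2} - \frac{P}{2}$)
$z{\left(4,1 \right)} 6424 = \left(\frac{1}{2} - 2\right) 6424 = \left(- \frac{3}{2}\right) 6424 = -9636$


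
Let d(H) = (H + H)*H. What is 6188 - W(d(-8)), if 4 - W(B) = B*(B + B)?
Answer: 38952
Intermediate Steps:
d(H) = 2*H**2 (d(H) = (2*H)*H = 2*H**2)
W(B) = 4 - 2*B**2 (W(B) = 4 - B*(B + B) = 4 - B*2*B = 4 - 2*B**2)
6188 - W(d(-8)) = 6188 - (4 - 2*(2*(-8)**2)**2) = 6188 - (4 - 2*(2*64)**2) = 6188 - (4 - 2*128**2) = 6188 - (4 - 2*16384) = 6188 - (4 - 32768) = 6188 - 1*(-32764) = 6188 + 32764 = 38952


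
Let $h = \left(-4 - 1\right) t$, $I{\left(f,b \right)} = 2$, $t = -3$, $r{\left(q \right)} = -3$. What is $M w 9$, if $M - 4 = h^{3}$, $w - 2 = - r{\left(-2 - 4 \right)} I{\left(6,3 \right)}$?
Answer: $243288$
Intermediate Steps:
$h = 15$ ($h = \left(-4 - 1\right) \left(-3\right) = \left(-5\right) \left(-3\right) = 15$)
$w = 8$ ($w = 2 + \left(-1\right) \left(-3\right) 2 = 2 + 3 \cdot 2 = 2 + 6 = 8$)
$M = 3379$ ($M = 4 + 15^{3} = 4 + 3375 = 3379$)
$M w 9 = 3379 \cdot 8 \cdot 9 = 27032 \cdot 9 = 243288$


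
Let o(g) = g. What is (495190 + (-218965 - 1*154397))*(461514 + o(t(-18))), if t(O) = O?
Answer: 56223134688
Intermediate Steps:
(495190 + (-218965 - 1*154397))*(461514 + o(t(-18))) = (495190 + (-218965 - 1*154397))*(461514 - 18) = (495190 + (-218965 - 154397))*461496 = (495190 - 373362)*461496 = 121828*461496 = 56223134688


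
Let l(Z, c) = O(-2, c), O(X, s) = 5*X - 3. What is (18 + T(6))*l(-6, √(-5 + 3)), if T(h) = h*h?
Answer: -702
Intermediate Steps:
O(X, s) = -3 + 5*X
l(Z, c) = -13 (l(Z, c) = -3 + 5*(-2) = -3 - 10 = -13)
T(h) = h²
(18 + T(6))*l(-6, √(-5 + 3)) = (18 + 6²)*(-13) = (18 + 36)*(-13) = 54*(-13) = -702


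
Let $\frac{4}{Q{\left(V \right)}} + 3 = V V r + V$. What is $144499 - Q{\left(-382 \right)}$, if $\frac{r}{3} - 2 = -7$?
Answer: $\frac{316343713259}{2189245} \approx 1.445 \cdot 10^{5}$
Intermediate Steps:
$r = -15$ ($r = 6 + 3 \left(-7\right) = 6 - 21 = -15$)
$Q{\left(V \right)} = \frac{4}{-3 + V - 15 V^{2}}$ ($Q{\left(V \right)} = \frac{4}{-3 + \left(V V \left(-15\right) + V\right)} = \frac{4}{-3 + \left(V^{2} \left(-15\right) + V\right)} = \frac{4}{-3 - \left(- V + 15 V^{2}\right)} = \frac{4}{-3 + V - 15 V^{2}}$)
$144499 - Q{\left(-382 \right)} = 144499 - - \frac{4}{3 - -382 + 15 \left(-382\right)^{2}} = 144499 - - \frac{4}{3 + 382 + 15 \cdot 145924} = 144499 - - \frac{4}{3 + 382 + 2188860} = 144499 - - \frac{4}{2189245} = 144499 + \frac{4}{2189245} = \frac{316343713259}{2189245}$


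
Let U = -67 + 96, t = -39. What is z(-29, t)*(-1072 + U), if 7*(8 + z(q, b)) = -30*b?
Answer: -165986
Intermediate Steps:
z(q, b) = -8 - 30*b/7 (z(q, b) = -8 + (-30*b)/7 = -8 - 30*b/7)
U = 29
z(-29, t)*(-1072 + U) = (-8 - 30/7*(-39))*(-1072 + 29) = (-8 + 1170/7)*(-1043) = (1114/7)*(-1043) = -165986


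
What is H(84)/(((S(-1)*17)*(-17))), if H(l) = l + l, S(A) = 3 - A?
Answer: -42/289 ≈ -0.14533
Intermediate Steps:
H(l) = 2*l
H(84)/(((S(-1)*17)*(-17))) = (2*84)/((((3 - 1*(-1))*17)*(-17))) = 168/((((3 + 1)*17)*(-17))) = 168/(((4*17)*(-17))) = 168/((68*(-17))) = 168/(-1156) = 168*(-1/1156) = -42/289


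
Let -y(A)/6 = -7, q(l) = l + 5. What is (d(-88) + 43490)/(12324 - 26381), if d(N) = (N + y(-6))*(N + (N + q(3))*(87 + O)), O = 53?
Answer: -562738/14057 ≈ -40.033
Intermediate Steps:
q(l) = 5 + l
y(A) = 42 (y(A) = -6*(-7) = 42)
d(N) = (42 + N)*(1120 + 141*N) (d(N) = (N + 42)*(N + (N + (5 + 3))*(87 + 53)) = (42 + N)*(N + (N + 8)*140) = (42 + N)*(N + (8 + N)*140) = (42 + N)*(N + (1120 + 140*N)) = (42 + N)*(1120 + 141*N))
(d(-88) + 43490)/(12324 - 26381) = ((47040 + 141*(-88)² + 7042*(-88)) + 43490)/(12324 - 26381) = ((47040 + 141*7744 - 619696) + 43490)/(-14057) = ((47040 + 1091904 - 619696) + 43490)*(-1/14057) = (519248 + 43490)*(-1/14057) = 562738*(-1/14057) = -562738/14057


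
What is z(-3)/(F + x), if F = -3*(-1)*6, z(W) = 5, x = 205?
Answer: 5/223 ≈ 0.022422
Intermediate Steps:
F = 18 (F = 3*6 = 18)
z(-3)/(F + x) = 5/(18 + 205) = 5/223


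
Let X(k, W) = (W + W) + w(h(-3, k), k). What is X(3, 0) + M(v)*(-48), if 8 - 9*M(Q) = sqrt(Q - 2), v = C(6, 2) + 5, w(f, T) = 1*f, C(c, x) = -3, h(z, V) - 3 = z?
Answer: -128/3 ≈ -42.667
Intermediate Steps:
h(z, V) = 3 + z
w(f, T) = f
X(k, W) = 2*W (X(k, W) = (W + W) + (3 - 3) = 2*W + 0 = 2*W)
v = 2 (v = -3 + 5 = 2)
M(Q) = 8/9 - sqrt(-2 + Q)/9 (M(Q) = 8/9 - sqrt(Q - 2)/9 = 8/9 - sqrt(-2 + Q)/9)
X(3, 0) + M(v)*(-48) = 2*0 + (8/9 - sqrt(-2 + 2)/9)*(-48) = 0 + (8/9 - sqrt(0)/9)*(-48) = 0 + (8/9 - 1/9*0)*(-48) = 0 + (8/9 + 0)*(-48) = 0 + (8/9)*(-48) = 0 - 128/3 = -128/3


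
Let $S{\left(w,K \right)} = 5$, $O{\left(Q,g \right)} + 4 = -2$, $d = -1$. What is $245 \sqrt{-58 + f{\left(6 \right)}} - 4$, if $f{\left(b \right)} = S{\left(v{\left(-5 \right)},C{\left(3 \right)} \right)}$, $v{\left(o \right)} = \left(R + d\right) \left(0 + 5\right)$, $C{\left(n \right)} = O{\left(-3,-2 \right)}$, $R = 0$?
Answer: $-4 + 245 i \sqrt{53} \approx -4.0 + 1783.6 i$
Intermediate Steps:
$O{\left(Q,g \right)} = -6$ ($O{\left(Q,g \right)} = -4 - 2 = -6$)
$C{\left(n \right)} = -6$
$v{\left(o \right)} = -5$ ($v{\left(o \right)} = \left(0 - 1\right) \left(0 + 5\right) = \left(-1\right) 5 = -5$)
$f{\left(b \right)} = 5$
$245 \sqrt{-58 + f{\left(6 \right)}} - 4 = 245 \sqrt{-58 + 5} - 4 = 245 \sqrt{-53} - 4 = 245 i \sqrt{53} - 4 = -4 + 245 i \sqrt{53}$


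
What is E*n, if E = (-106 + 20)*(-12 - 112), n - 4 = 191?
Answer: 2079480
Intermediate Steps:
n = 195 (n = 4 + 191 = 195)
E = 10664 (E = -86*(-124) = 10664)
E*n = 10664*195 = 2079480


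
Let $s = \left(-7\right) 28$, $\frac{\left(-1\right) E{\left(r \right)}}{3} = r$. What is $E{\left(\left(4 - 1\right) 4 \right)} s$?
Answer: $7056$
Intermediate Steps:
$E{\left(r \right)} = - 3 r$
$s = -196$
$E{\left(\left(4 - 1\right) 4 \right)} s = - 3 \left(4 - 1\right) 4 \left(-196\right) = - 3 \cdot 3 \cdot 4 \left(-196\right) = \left(-3\right) 12 \left(-196\right) = \left(-36\right) \left(-196\right) = 7056$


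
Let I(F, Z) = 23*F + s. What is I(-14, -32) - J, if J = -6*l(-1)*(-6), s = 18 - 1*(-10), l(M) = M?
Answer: -258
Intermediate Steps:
s = 28 (s = 18 + 10 = 28)
J = -36 (J = -6*(-1)*(-6) = 6*(-6) = -36)
I(F, Z) = 28 + 23*F (I(F, Z) = 23*F + 28 = 28 + 23*F)
I(-14, -32) - J = (28 + 23*(-14)) - 1*(-36) = (28 - 322) + 36 = -294 + 36 = -258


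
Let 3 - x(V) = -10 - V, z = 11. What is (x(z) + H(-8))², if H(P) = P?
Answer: 256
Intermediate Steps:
x(V) = 13 + V (x(V) = 3 - (-10 - V) = 3 + (10 + V) = 13 + V)
(x(z) + H(-8))² = ((13 + 11) - 8)² = (24 - 8)² = 16² = 256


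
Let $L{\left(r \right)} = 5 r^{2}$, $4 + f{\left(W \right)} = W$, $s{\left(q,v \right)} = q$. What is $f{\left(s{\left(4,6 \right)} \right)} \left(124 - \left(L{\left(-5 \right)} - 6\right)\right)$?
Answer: $0$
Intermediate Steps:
$f{\left(W \right)} = -4 + W$
$f{\left(s{\left(4,6 \right)} \right)} \left(124 - \left(L{\left(-5 \right)} - 6\right)\right) = \left(-4 + 4\right) \left(124 - \left(5 \left(-5\right)^{2} - 6\right)\right) = 0 \left(124 - \left(5 \cdot 25 - 6\right)\right) = 0 \left(124 - \left(125 - 6\right)\right) = 0 \left(124 - 119\right) = 0 \cdot 5 = 0$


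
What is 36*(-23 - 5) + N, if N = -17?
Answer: -1025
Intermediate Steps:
36*(-23 - 5) + N = 36*(-23 - 5) - 17 = 36*(-28) - 17 = -1008 - 17 = -1025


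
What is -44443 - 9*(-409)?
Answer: -40762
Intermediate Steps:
-44443 - 9*(-409) = -44443 + 3681 = -40762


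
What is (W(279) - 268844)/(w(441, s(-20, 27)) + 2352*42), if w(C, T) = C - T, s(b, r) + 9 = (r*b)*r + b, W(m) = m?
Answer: -268565/113834 ≈ -2.3593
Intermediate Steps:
s(b, r) = -9 + b + b*r² (s(b, r) = -9 + ((r*b)*r + b) = -9 + ((b*r)*r + b) = -9 + (b*r² + b) = -9 + (b + b*r²) = -9 + b + b*r²)
(W(279) - 268844)/(w(441, s(-20, 27)) + 2352*42) = (279 - 268844)/((441 - (-9 - 20 - 20*27²)) + 2352*42) = -268565/((441 - (-9 - 20 - 20*729)) + 98784) = -268565/((441 - (-9 - 20 - 14580)) + 98784) = -268565/((441 - 1*(-14609)) + 98784) = -268565/((441 + 14609) + 98784) = -268565/(15050 + 98784) = -268565/113834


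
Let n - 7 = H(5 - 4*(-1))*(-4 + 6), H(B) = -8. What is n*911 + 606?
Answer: -7593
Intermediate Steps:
n = -9 (n = 7 - 8*(-4 + 6) = 7 - 8*2 = 7 - 16 = -9)
n*911 + 606 = -9*911 + 606 = -8199 + 606 = -7593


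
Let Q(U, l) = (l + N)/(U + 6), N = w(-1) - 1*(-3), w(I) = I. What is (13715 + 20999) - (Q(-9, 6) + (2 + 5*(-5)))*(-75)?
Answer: 32789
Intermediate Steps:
N = 2 (N = -1 - 1*(-3) = -1 + 3 = 2)
Q(U, l) = (2 + l)/(6 + U) (Q(U, l) = (l + 2)/(U + 6) = (2 + l)/(6 + U))
(13715 + 20999) - (Q(-9, 6) + (2 + 5*(-5)))*(-75) = (13715 + 20999) - ((2 + 6)/(6 - 9) + (2 + 5*(-5)))*(-75) = 34714 - (8/(-3) + (2 - 25))*(-75) = 34714 - (-1/3*8 - 23)*(-75) = 34714 - (-8/3 - 23)*(-75) = 34714 - (-77)*(-75)/3 = 34714 - 1*1925 = 34714 - 1925 = 32789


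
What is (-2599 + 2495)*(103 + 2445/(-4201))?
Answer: -44746832/4201 ≈ -10651.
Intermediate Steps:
(-2599 + 2495)*(103 + 2445/(-4201)) = -104*(103 + 2445*(-1/4201)) = -104*(103 - 2445/4201) = -104*430258/4201 = -44746832/4201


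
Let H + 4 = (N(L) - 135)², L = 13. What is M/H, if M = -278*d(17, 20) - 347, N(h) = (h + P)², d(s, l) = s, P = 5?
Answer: -5073/35717 ≈ -0.14203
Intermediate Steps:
N(h) = (5 + h)² (N(h) = (h + 5)² = (5 + h)²)
M = -5073 (M = -278*17 - 347 = -4726 - 347 = -5073)
H = 35717 (H = -4 + ((5 + 13)² - 135)² = -4 + (18² - 135)² = -4 + (324 - 135)² = -4 + 189² = -4 + 35721 = 35717)
M/H = -5073/35717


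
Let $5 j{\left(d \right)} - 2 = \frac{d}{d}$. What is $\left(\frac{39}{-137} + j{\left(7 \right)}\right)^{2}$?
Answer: $\frac{46656}{469225} \approx 0.099432$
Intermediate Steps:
$j{\left(d \right)} = \frac{3}{5}$ ($j{\left(d \right)} = \frac{2}{5} + \frac{d \frac{1}{d}}{5} = \frac{2}{5} + \frac{1}{5} \cdot 1 = \frac{2}{5} + \frac{1}{5} = \frac{3}{5}$)
$\left(\frac{39}{-137} + j{\left(7 \right)}\right)^{2} = \left(\frac{39}{-137} + \frac{3}{5}\right)^{2} = \left(39 \left(- \frac{1}{137}\right) + \frac{3}{5}\right)^{2} = \left(- \frac{39}{137} + \frac{3}{5}\right)^{2} = \left(\frac{216}{685}\right)^{2} = \frac{46656}{469225}$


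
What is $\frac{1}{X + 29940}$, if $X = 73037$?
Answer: $\frac{1}{102977} \approx 9.7109 \cdot 10^{-6}$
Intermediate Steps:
$\frac{1}{X + 29940} = \frac{1}{73037 + 29940} = \frac{1}{102977}$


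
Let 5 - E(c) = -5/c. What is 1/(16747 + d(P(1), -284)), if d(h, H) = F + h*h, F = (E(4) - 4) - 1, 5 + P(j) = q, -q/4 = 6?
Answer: 4/70357 ≈ 5.6853e-5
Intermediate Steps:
q = -24 (q = -4*6 = -24)
P(j) = -29 (P(j) = -5 - 24 = -29)
E(c) = 5 + 5/c (E(c) = 5 - (-5)/c = 5 + 5/c)
F = 5/4 (F = ((5 + 5/4) - 4) - 1 = (25/4 - 4) - 1 = 9/4 - 1 = 5/4 ≈ 1.2500)
d(h, H) = 5/4 + h² (d(h, H) = 5/4 + h*h = 5/4 + h²)
1/(16747 + d(P(1), -284)) = 1/(16747 + (5/4 + (-29)²)) = 1/(16747 + (5/4 + 841)) = 1/(16747 + 3369/4) = 1/(70357/4) = 4/70357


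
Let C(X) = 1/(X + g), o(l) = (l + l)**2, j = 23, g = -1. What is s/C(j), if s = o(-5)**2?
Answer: 220000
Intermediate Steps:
o(l) = 4*l**2 (o(l) = (2*l)**2 = 4*l**2)
s = 10000 (s = (4*(-5)**2)**2 = (4*25)**2 = 100**2 = 10000)
C(X) = 1/(-1 + X) (C(X) = 1/(X - 1) = 1/(-1 + X))
s/C(j) = 10000/(1/(-1 + 23)) = 10000/(1/22) = 10000*22 = 220000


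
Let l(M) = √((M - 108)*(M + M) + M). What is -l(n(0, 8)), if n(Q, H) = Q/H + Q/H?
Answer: 0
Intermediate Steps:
n(Q, H) = 2*Q/H
l(M) = √(M + 2*M*(-108 + M)) (l(M) = √((-108 + M)*(2*M) + M) = √(2*M*(-108 + M) + M) = √(M + 2*M*(-108 + M)))
-l(n(0, 8)) = -√((2*0/8)*(-215 + 2*(2*0/8))) = -√((2*0*(⅛))*(-215 + 2*(2*0*(⅛)))) = -√(0*(-215 + 2*0)) = -√(0*(-215 + 0)) = -√(0*(-215)) = -√0 = -1*0 = 0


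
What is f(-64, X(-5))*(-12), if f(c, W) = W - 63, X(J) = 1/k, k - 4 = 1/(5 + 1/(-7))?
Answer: 107700/143 ≈ 753.15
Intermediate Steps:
k = 143/34 (k = 4 + 1/(5 + 1/(-7)) = 4 + 1/(5 + 1*(-⅐)) = 4 + 1/(5 - ⅐) = 4 + 1/(34/7) = 4 + 7/34 = 143/34 ≈ 4.2059)
X(J) = 34/143 (X(J) = 1/(143/34) = 34/143)
f(c, W) = -63 + W
f(-64, X(-5))*(-12) = (-63 + 34/143)*(-12) = -8975/143*(-12) = 107700/143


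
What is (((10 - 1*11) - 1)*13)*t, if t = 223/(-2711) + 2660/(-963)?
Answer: 193076234/2610693 ≈ 73.956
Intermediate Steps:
t = -7426009/2610693 (t = 223*(-1/2711) + 2660*(-1/963) = -223/2711 - 2660/963 = -7426009/2610693 ≈ -2.8445)
(((10 - 1*11) - 1)*13)*t = (((10 - 1*11) - 1)*13)*(-7426009/2610693) = (((10 - 11) - 1)*13)*(-7426009/2610693) = ((-1 - 1)*13)*(-7426009/2610693) = -2*13*(-7426009/2610693) = -26*(-7426009/2610693) = 193076234/2610693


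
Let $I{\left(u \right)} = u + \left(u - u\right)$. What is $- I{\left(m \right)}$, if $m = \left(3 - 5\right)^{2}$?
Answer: $-4$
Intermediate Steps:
$m = 4$ ($m = \left(-2\right)^{2} = 4$)
$I{\left(u \right)} = u$ ($I{\left(u \right)} = u + 0 = u$)
$- I{\left(m \right)} = \left(-1\right) 4 = -4$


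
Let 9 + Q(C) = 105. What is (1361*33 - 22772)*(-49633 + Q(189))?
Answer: -1096798717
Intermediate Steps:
Q(C) = 96 (Q(C) = -9 + 105 = 96)
(1361*33 - 22772)*(-49633 + Q(189)) = (1361*33 - 22772)*(-49633 + 96) = (44913 - 22772)*(-49537) = 22141*(-49537) = -1096798717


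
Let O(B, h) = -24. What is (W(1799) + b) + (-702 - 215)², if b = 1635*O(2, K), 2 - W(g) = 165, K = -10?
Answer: 801486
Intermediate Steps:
W(g) = -163 (W(g) = 2 - 1*165 = 2 - 165 = -163)
b = -39240 (b = 1635*(-24) = -39240)
(W(1799) + b) + (-702 - 215)² = (-163 - 39240) + (-702 - 215)² = -39403 + (-917)² = -39403 + 840889 = 801486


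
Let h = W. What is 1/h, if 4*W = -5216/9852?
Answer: -2463/326 ≈ -7.5552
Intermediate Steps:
W = -326/2463 (W = (-5216/9852)/4 = (-5216*1/9852)/4 = (¼)*(-1304/2463) = -326/2463 ≈ -0.13236)
h = -326/2463 ≈ -0.13236
1/h = 1/(-326/2463) = -2463/326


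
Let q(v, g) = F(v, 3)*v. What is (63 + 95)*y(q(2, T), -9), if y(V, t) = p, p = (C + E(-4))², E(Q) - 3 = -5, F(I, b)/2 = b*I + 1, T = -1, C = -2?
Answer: 2528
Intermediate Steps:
F(I, b) = 2 + 2*I*b (F(I, b) = 2*(b*I + 1) = 2*(I*b + 1) = 2*(1 + I*b) = 2 + 2*I*b)
E(Q) = -2 (E(Q) = 3 - 5 = -2)
q(v, g) = v*(2 + 6*v) (q(v, g) = (2 + 2*v*3)*v = (2 + 6*v)*v = v*(2 + 6*v))
p = 16 (p = (-2 - 2)² = (-4)² = 16)
y(V, t) = 16
(63 + 95)*y(q(2, T), -9) = (63 + 95)*16 = 158*16 = 2528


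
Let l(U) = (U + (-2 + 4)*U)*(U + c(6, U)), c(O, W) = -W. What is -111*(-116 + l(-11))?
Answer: 12876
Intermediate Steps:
l(U) = 0 (l(U) = (U + (-2 + 4)*U)*(U - U) = (U + 2*U)*0 = (3*U)*0 = 0)
-111*(-116 + l(-11)) = -111*(-116 + 0) = -111*(-116) = 12876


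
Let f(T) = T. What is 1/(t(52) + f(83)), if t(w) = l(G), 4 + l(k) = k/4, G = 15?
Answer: 4/331 ≈ 0.012085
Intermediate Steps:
l(k) = -4 + k/4
t(w) = -¼ (t(w) = -4 + (¼)*15 = -4 + 15/4 = -¼)
1/(t(52) + f(83)) = 1/(-¼ + 83) = 1/(331/4) = 4/331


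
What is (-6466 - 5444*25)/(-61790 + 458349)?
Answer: -142566/396559 ≈ -0.35951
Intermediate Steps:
(-6466 - 5444*25)/(-61790 + 458349) = (-6466 - 1*136100)/396559 = (-6466 - 136100)*(1/396559) = -142566*1/396559 = -142566/396559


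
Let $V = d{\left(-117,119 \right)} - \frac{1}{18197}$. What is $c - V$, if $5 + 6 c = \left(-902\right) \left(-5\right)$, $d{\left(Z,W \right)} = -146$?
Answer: $\frac{97918063}{109182} \approx 896.83$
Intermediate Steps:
$V = - \frac{2656763}{18197}$ ($V = -146 - \frac{1}{18197} = - \frac{2656763}{18197} \approx -146.0$)
$c = \frac{4505}{6}$ ($c = - \frac{5}{6} + \frac{\left(-902\right) \left(-5\right)}{6} = - \frac{5}{6} + \frac{1}{6} \cdot 4510 = - \frac{5}{6} + \frac{2255}{3} = \frac{4505}{6} \approx 750.83$)
$c - V = \frac{4505}{6} - - \frac{2656763}{18197} = \frac{4505}{6} + \frac{2656763}{18197} = \frac{97918063}{109182}$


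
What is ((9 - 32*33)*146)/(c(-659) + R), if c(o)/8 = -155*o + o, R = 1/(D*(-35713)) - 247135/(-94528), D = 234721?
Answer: -17303750612658904704/91904807712305746057 ≈ -0.18828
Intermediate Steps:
R = 295947377818761/113198509849792 (R = 1/(234721*(-35713)) - 247135/(-94528) = (1/234721)*(-1/35713) - 247135*(-1/94528) = -1/8382591073 + 35305/13504 = 295947377818761/113198509849792 ≈ 2.6144)
c(o) = -1232*o (c(o) = 8*(-155*o + o) = 8*(-154*o) = -1232*o)
((9 - 32*33)*146)/(c(-659) + R) = ((9 - 32*33)*146)/(-1232*(-659) + 295947377818761/113198509849792) = ((9 - 1056)*146)/(811888 + 295947377818761/113198509849792) = (-1047*146)/(91904807712305746057/113198509849792) = -152862*113198509849792/91904807712305746057 = -17303750612658904704/91904807712305746057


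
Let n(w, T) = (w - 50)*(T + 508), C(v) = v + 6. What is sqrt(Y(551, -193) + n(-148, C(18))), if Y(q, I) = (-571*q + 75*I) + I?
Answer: 5*I*sqrt(17385) ≈ 659.26*I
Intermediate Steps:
C(v) = 6 + v
n(w, T) = (-50 + w)*(508 + T)
Y(q, I) = -571*q + 76*I
sqrt(Y(551, -193) + n(-148, C(18))) = sqrt((-571*551 + 76*(-193)) + (-25400 - 50*(6 + 18) + 508*(-148) + (6 + 18)*(-148))) = sqrt((-314621 - 14668) + (-25400 - 50*24 - 75184 + 24*(-148))) = sqrt(-329289 + (-25400 - 1200 - 75184 - 3552)) = sqrt(-329289 - 105336) = sqrt(-434625) = 5*I*sqrt(17385)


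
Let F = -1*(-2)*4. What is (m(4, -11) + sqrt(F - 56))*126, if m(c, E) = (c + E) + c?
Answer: -378 + 504*I*sqrt(3) ≈ -378.0 + 872.95*I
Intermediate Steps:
m(c, E) = E + 2*c (m(c, E) = (E + c) + c = E + 2*c)
F = 8 (F = 2*4 = 8)
(m(4, -11) + sqrt(F - 56))*126 = ((-11 + 2*4) + sqrt(8 - 56))*126 = ((-11 + 8) + sqrt(-48))*126 = (-3 + 4*I*sqrt(3))*126 = -378 + 504*I*sqrt(3)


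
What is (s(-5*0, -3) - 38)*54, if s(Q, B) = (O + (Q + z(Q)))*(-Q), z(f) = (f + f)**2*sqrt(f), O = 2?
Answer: -2052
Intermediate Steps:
z(f) = 4*f**(5/2) (z(f) = (2*f)**2*sqrt(f) = (4*f**2)*sqrt(f) = 4*f**(5/2))
s(Q, B) = -Q*(2 + Q + 4*Q**(5/2)) (s(Q, B) = (2 + (Q + 4*Q**(5/2)))*(-Q) = (2 + Q + 4*Q**(5/2))*(-Q) = -Q*(2 + Q + 4*Q**(5/2)))
(s(-5*0, -3) - 38)*54 = (-(-5*0)*(2 - 5*0 + 4*(-5*0)**(5/2)) - 38)*54 = (-1*0*(2 + 0 + 4*0**(5/2)) - 38)*54 = (-1*0*(2 + 0 + 4*0) - 38)*54 = (-1*0*(2 + 0 + 0) - 38)*54 = (-1*0*2 - 38)*54 = (0 - 38)*54 = -38*54 = -2052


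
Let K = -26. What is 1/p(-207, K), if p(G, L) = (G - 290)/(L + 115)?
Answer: -89/497 ≈ -0.17907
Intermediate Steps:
p(G, L) = (-290 + G)/(115 + L)
1/p(-207, K) = 1/((-290 - 207)/(115 - 26)) = 1/(-497/89) = -89/497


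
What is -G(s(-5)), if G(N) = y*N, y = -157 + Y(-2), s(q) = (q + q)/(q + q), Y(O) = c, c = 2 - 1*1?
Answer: 156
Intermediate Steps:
c = 1 (c = 2 - 1 = 1)
Y(O) = 1
s(q) = 1 (s(q) = (2*q)/((2*q)) = (2*q)*(1/(2*q)) = 1)
y = -156 (y = -157 + 1 = -156)
G(N) = -156*N
-G(s(-5)) = -(-156) = -1*(-156) = 156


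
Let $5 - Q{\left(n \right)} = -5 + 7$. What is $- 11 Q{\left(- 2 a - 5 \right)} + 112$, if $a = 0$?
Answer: $79$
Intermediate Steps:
$Q{\left(n \right)} = 3$ ($Q{\left(n \right)} = 5 - \left(-5 + 7\right) = 5 - 2 = 3$)
$- 11 Q{\left(- 2 a - 5 \right)} + 112 = \left(-11\right) 3 + 112 = -33 + 112 = 79$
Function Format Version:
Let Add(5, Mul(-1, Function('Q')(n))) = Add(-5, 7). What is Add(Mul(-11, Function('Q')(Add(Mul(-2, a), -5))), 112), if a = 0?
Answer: 79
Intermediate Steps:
Function('Q')(n) = 3 (Function('Q')(n) = Add(5, Mul(-1, Add(-5, 7))) = Add(5, Mul(-1, 2)) = Add(5, -2) = 3)
Add(Mul(-11, Function('Q')(Add(Mul(-2, a), -5))), 112) = Add(Mul(-11, 3), 112) = Add(-33, 112) = 79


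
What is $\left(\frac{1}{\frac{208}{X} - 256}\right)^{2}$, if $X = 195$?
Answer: $\frac{225}{14622976} \approx 1.5387 \cdot 10^{-5}$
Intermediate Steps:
$\left(\frac{1}{\frac{208}{X} - 256}\right)^{2} = \left(\frac{1}{\frac{208}{195} - 256}\right)^{2} = \left(\frac{1}{208 \cdot \frac{1}{195} - 256}\right)^{2} = \left(\frac{1}{\frac{16}{15} - 256}\right)^{2} = \left(\frac{1}{- \frac{3824}{15}}\right)^{2} = \left(- \frac{15}{3824}\right)^{2} = \frac{225}{14622976}$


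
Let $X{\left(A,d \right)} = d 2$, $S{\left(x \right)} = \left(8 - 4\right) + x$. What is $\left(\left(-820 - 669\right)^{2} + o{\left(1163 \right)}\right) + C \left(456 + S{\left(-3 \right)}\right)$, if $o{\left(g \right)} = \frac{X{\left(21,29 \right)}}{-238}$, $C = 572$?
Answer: $\frac{294944446}{119} \approx 2.4785 \cdot 10^{6}$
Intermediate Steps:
$S{\left(x \right)} = 4 + x$
$X{\left(A,d \right)} = 2 d$
$o{\left(g \right)} = - \frac{29}{119}$ ($o{\left(g \right)} = \frac{2 \cdot 29}{-238} = 58 \left(- \frac{1}{238}\right) = - \frac{29}{119}$)
$\left(\left(-820 - 669\right)^{2} + o{\left(1163 \right)}\right) + C \left(456 + S{\left(-3 \right)}\right) = \left(\left(-820 - 669\right)^{2} - \frac{29}{119}\right) + 572 \left(456 + \left(4 - 3\right)\right) = \left(\left(-1489\right)^{2} - \frac{29}{119}\right) + 572 \left(456 + 1\right) = \left(2217121 - \frac{29}{119}\right) + 572 \cdot 457 = \frac{263837370}{119} + 261404 = \frac{294944446}{119}$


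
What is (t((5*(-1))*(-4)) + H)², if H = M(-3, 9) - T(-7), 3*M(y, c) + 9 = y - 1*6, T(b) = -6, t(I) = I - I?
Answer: 0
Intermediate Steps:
t(I) = 0
M(y, c) = -5 + y/3 (M(y, c) = -3 + (y - 1*6)/3 = -3 + (y - 6)/3 = -3 + (-6 + y)/3 = -3 + (-2 + y/3) = -5 + y/3)
H = 0 (H = (-5 + (⅓)*(-3)) - 1*(-6) = (-5 - 1) + 6 = -6 + 6 = 0)
(t((5*(-1))*(-4)) + H)² = (0 + 0)² = 0² = 0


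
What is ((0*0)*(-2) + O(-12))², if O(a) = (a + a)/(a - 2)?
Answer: 144/49 ≈ 2.9388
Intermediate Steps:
O(a) = 2*a/(-2 + a) (O(a) = (2*a)/(-2 + a) = 2*a/(-2 + a))
((0*0)*(-2) + O(-12))² = ((0*0)*(-2) + 2*(-12)/(-2 - 12))² = (0*(-2) + 2*(-12)/(-14))² = (0 + 2*(-12)*(-1/14))² = (0 + 12/7)² = (12/7)² = 144/49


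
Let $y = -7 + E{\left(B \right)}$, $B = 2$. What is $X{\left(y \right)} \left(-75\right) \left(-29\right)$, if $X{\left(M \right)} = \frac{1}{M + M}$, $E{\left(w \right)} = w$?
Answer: $- \frac{435}{2} \approx -217.5$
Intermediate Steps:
$y = -5$ ($y = -7 + 2 = -5$)
$X{\left(M \right)} = \frac{1}{2 M}$
$X{\left(y \right)} \left(-75\right) \left(-29\right) = \frac{1}{2 \left(-5\right)} \left(-75\right) \left(-29\right) = \frac{1}{2} \left(- \frac{1}{5}\right) \left(-75\right) \left(-29\right) = \left(- \frac{1}{10}\right) \left(-75\right) \left(-29\right) = \frac{15}{2} \left(-29\right) = - \frac{435}{2}$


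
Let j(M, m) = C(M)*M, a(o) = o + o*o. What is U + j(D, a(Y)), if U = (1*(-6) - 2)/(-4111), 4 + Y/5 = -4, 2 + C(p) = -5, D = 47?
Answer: -1352511/4111 ≈ -329.00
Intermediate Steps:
C(p) = -7 (C(p) = -2 - 5 = -7)
Y = -40 (Y = -20 + 5*(-4) = -20 - 20 = -40)
a(o) = o + o²
j(M, m) = -7*M
U = 8/4111 (U = (-6 - 2)*(-1/4111) = -8*(-1/4111) = 8/4111 ≈ 0.0019460)
U + j(D, a(Y)) = 8/4111 - 7*47 = 8/4111 - 329 = -1352511/4111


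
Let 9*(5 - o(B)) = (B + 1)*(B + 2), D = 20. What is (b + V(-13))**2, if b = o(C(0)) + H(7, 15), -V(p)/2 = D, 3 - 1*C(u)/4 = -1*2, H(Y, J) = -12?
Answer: 87025/9 ≈ 9669.4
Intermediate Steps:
C(u) = 20 (C(u) = 12 - (-4)*2 = 12 - 4*(-2) = 12 + 8 = 20)
V(p) = -40 (V(p) = -2*20 = -40)
o(B) = 5 - (1 + B)*(2 + B)/9 (o(B) = 5 - (B + 1)*(B + 2)/9 = 5 - (1 + B)*(2 + B)/9)
b = -175/3 (b = (43/9 - 1/3*20 - 1/9*20**2) - 12 = (43/9 - 20/3 - 1/9*400) - 12 = (43/9 - 20/3 - 400/9) - 12 = -139/3 - 12 = -175/3 ≈ -58.333)
(b + V(-13))**2 = (-175/3 - 40)**2 = (-295/3)**2 = 87025/9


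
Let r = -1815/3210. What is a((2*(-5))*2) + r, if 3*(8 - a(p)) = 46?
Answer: -5071/642 ≈ -7.8988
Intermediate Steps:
a(p) = -22/3 (a(p) = 8 - ⅓*46 = 8 - 46/3 = -22/3)
r = -121/214 (r = -1815*1/3210 = -121/214 ≈ -0.56542)
a((2*(-5))*2) + r = -22/3 - 121/214 = -5071/642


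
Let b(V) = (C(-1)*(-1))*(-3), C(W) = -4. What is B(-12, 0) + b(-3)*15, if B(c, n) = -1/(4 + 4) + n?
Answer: -1441/8 ≈ -180.13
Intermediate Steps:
B(c, n) = -⅛ + n (B(c, n) = -1/8 + n = (⅛)*(-1) + n = -⅛ + n)
b(V) = -12 (b(V) = -4*(-1)*(-3) = 4*(-3) = -12)
B(-12, 0) + b(-3)*15 = (-⅛ + 0) - 12*15 = -⅛ - 180 = -1441/8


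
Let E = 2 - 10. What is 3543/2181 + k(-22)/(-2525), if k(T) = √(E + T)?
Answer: 1181/727 - I*√30/2525 ≈ 1.6245 - 0.0021692*I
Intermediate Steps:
E = -8
k(T) = √(-8 + T)
3543/2181 + k(-22)/(-2525) = 3543/2181 + √(-8 - 22)/(-2525) = 3543*(1/2181) + √(-30)*(-1/2525) = 1181/727 + (I*√30)*(-1/2525) = 1181/727 - I*√30/2525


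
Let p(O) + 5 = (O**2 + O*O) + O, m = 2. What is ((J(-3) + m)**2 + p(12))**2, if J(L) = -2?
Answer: 87025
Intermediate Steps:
p(O) = -5 + O + 2*O**2 (p(O) = -5 + ((O**2 + O*O) + O) = -5 + ((O**2 + O**2) + O) = -5 + (2*O**2 + O) = -5 + (O + 2*O**2) = -5 + O + 2*O**2)
((J(-3) + m)**2 + p(12))**2 = ((-2 + 2)**2 + (-5 + 12 + 2*12**2))**2 = (0**2 + (-5 + 12 + 2*144))**2 = (0 + (-5 + 12 + 288))**2 = (0 + 295)**2 = 295**2 = 87025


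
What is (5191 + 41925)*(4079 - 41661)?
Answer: -1770713512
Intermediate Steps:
(5191 + 41925)*(4079 - 41661) = 47116*(-37582) = -1770713512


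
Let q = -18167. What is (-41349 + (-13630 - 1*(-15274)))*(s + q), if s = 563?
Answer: 698966820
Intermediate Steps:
(-41349 + (-13630 - 1*(-15274)))*(s + q) = (-41349 + (-13630 - 1*(-15274)))*(563 - 18167) = (-41349 + (-13630 + 15274))*(-17604) = (-41349 + 1644)*(-17604) = -39705*(-17604) = 698966820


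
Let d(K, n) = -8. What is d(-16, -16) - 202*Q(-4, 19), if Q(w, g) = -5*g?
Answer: 19182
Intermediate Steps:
d(-16, -16) - 202*Q(-4, 19) = -8 - (-1010)*19 = -8 - 202*(-95) = -8 + 19190 = 19182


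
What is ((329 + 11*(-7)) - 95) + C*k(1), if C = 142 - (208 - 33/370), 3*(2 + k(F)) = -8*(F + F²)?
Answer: 118464/185 ≈ 640.35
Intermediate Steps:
k(F) = -2 - 8*F/3 - 8*F²/3 (k(F) = -2 + (-8*(F + F²))/3 = -2 + (-8*F - 8*F²)/3 = -2 + (-8*F/3 - 8*F²/3) = -2 - 8*F/3 - 8*F²/3)
C = -24387/370 (C = 142 - (208 - 33/370) = 142 - 1*76927/370 = 142 - 76927/370 = -24387/370 ≈ -65.911)
((329 + 11*(-7)) - 95) + C*k(1) = ((329 + 11*(-7)) - 95) - 24387*(-2 - 8/3*1 - 8/3*1²)/370 = ((329 - 77) - 95) - 24387*(-2 - 8/3 - 8/3*1)/370 = (252 - 95) - 24387*(-2 - 8/3 - 8/3)/370 = 157 - 24387/370*(-22/3) = 157 + 89419/185 = 118464/185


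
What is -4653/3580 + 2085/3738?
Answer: -1654769/2230340 ≈ -0.74194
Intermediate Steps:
-4653/3580 + 2085/3738 = -4653*1/3580 + 2085*(1/3738) = -4653/3580 + 695/1246 = -1654769/2230340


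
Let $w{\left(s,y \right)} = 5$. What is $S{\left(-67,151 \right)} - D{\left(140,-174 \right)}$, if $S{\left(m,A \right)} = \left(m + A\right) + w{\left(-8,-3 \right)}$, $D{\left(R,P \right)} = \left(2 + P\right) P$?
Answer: $-29839$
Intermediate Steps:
$D{\left(R,P \right)} = P \left(2 + P\right)$
$S{\left(m,A \right)} = 5 + A + m$ ($S{\left(m,A \right)} = \left(m + A\right) + 5 = \left(A + m\right) + 5 = 5 + A + m$)
$S{\left(-67,151 \right)} - D{\left(140,-174 \right)} = \left(5 + 151 - 67\right) - - 174 \left(2 - 174\right) = 89 - \left(-174\right) \left(-172\right) = 89 - 29928 = -29839$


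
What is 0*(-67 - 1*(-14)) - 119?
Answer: -119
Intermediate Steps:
0*(-67 - 1*(-14)) - 119 = 0*(-67 + 14) - 119 = 0*(-53) - 119 = 0 - 119 = -119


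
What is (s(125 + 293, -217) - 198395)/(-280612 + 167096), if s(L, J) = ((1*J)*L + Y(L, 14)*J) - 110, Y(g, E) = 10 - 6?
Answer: 290079/113516 ≈ 2.5554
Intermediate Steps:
Y(g, E) = 4
s(L, J) = -110 + 4*J + J*L (s(L, J) = ((1*J)*L + 4*J) - 110 = (J*L + 4*J) - 110 = (4*J + J*L) - 110 = -110 + 4*J + J*L)
(s(125 + 293, -217) - 198395)/(-280612 + 167096) = ((-110 + 4*(-217) - 217*(125 + 293)) - 198395)/(-280612 + 167096) = ((-110 - 868 - 217*418) - 198395)/(-113516) = ((-110 - 868 - 90706) - 198395)*(-1/113516) = (-91684 - 198395)*(-1/113516) = -290079*(-1/113516) = 290079/113516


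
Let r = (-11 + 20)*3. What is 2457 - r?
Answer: 2430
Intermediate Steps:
r = 27 (r = 9*3 = 27)
2457 - r = 2457 - 1*27 = 2457 - 27 = 2430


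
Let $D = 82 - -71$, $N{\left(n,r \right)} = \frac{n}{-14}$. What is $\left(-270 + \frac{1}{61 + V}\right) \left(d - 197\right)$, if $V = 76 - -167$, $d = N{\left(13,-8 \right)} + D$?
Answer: $\frac{51627691}{4256} \approx 12131.0$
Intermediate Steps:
$N{\left(n,r \right)} = - \frac{n}{14}$ ($N{\left(n,r \right)} = n \left(- \frac{1}{14}\right) = - \frac{n}{14}$)
$D = 153$ ($D = 82 + 71 = 153$)
$d = \frac{2129}{14}$ ($d = \left(- \frac{1}{14}\right) 13 + 153 = - \frac{13}{14} + 153 = \frac{2129}{14} \approx 152.07$)
$V = 243$ ($V = 76 + 167 = 243$)
$\left(-270 + \frac{1}{61 + V}\right) \left(d - 197\right) = \left(-270 + \frac{1}{61 + 243}\right) \left(\frac{2129}{14} - 197\right) = \left(-270 + \frac{1}{304}\right) \left(- \frac{629}{14}\right) = \left(- \frac{82079}{304}\right) \left(- \frac{629}{14}\right) = \frac{51627691}{4256}$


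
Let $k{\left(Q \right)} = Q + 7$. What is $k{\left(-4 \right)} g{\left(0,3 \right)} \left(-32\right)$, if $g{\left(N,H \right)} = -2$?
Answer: $192$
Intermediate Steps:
$k{\left(Q \right)} = 7 + Q$
$k{\left(-4 \right)} g{\left(0,3 \right)} \left(-32\right) = \left(7 - 4\right) \left(-2\right) \left(-32\right) = 3 \left(-2\right) \left(-32\right) = \left(-6\right) \left(-32\right) = 192$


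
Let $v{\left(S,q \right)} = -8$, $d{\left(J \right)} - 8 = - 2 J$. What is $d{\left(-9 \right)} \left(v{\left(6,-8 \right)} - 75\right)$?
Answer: $-2158$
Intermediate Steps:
$d{\left(J \right)} = 8 - 2 J$
$d{\left(-9 \right)} \left(v{\left(6,-8 \right)} - 75\right) = \left(8 - -18\right) \left(-8 - 75\right) = \left(8 + 18\right) \left(-83\right) = 26 \left(-83\right) = -2158$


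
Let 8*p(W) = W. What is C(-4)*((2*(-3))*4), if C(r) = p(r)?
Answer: 12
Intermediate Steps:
p(W) = W/8
C(r) = r/8
C(-4)*((2*(-3))*4) = ((⅛)*(-4))*((2*(-3))*4) = -(-3)*4 = -½*(-24) = 12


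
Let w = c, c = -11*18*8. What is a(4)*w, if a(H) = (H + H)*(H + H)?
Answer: -101376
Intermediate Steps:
c = -1584 (c = -198*8 = -1584)
a(H) = 4*H**2 (a(H) = (2*H)*(2*H) = 4*H**2)
w = -1584
a(4)*w = (4*4**2)*(-1584) = (4*16)*(-1584) = 64*(-1584) = -101376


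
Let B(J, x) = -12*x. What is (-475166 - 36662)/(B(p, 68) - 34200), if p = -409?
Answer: 127957/8754 ≈ 14.617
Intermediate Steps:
(-475166 - 36662)/(B(p, 68) - 34200) = (-475166 - 36662)/(-12*68 - 34200) = -511828/(-816 - 34200) = -511828/(-35016) = -511828*(-1/35016) = 127957/8754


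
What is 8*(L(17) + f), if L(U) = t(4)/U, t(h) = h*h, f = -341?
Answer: -46248/17 ≈ -2720.5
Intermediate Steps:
t(h) = h²
L(U) = 16/U (L(U) = 4²/U = 16/U)
8*(L(17) + f) = 8*(16/17 - 341) = 8*(-5781/17) = -46248/17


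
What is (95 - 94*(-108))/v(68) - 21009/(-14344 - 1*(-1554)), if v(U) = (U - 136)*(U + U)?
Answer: 31616051/59140960 ≈ 0.53459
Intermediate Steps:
v(U) = 2*U*(-136 + U) (v(U) = (-136 + U)*(2*U) = 2*U*(-136 + U))
(95 - 94*(-108))/v(68) - 21009/(-14344 - 1*(-1554)) = (95 - 94*(-108))/((2*68*(-136 + 68))) - 21009/(-14344 - 1*(-1554)) = (95 + 10152)/((2*68*(-68))) - 21009/(-14344 + 1554) = 10247/(-9248) - 21009/(-12790) = 10247*(-1/9248) - 21009*(-1/12790) = -10247/9248 + 21009/12790 = 31616051/59140960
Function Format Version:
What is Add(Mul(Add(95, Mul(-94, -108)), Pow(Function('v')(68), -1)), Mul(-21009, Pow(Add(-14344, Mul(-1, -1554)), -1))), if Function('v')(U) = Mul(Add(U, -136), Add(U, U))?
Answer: Rational(31616051, 59140960) ≈ 0.53459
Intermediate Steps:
Function('v')(U) = Mul(2, U, Add(-136, U)) (Function('v')(U) = Mul(Add(-136, U), Mul(2, U)) = Mul(2, U, Add(-136, U)))
Add(Mul(Add(95, Mul(-94, -108)), Pow(Function('v')(68), -1)), Mul(-21009, Pow(Add(-14344, Mul(-1, -1554)), -1))) = Add(Mul(Add(95, Mul(-94, -108)), Pow(Mul(2, 68, Add(-136, 68)), -1)), Mul(-21009, Pow(Add(-14344, Mul(-1, -1554)), -1))) = Add(Mul(Add(95, 10152), Pow(Mul(2, 68, -68), -1)), Mul(-21009, Pow(Add(-14344, 1554), -1))) = Add(Mul(10247, Pow(-9248, -1)), Mul(-21009, Pow(-12790, -1))) = Add(Mul(10247, Rational(-1, 9248)), Mul(-21009, Rational(-1, 12790))) = Add(Rational(-10247, 9248), Rational(21009, 12790)) = Rational(31616051, 59140960)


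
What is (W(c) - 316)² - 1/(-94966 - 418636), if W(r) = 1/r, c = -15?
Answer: 11544273755987/115560450 ≈ 99898.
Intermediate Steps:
(W(c) - 316)² - 1/(-94966 - 418636) = (1/(-15) - 316)² - 1/(-94966 - 418636) = (-1/15 - 316)² - 1/(-513602) = (-4741/15)² - 1*(-1/513602) = 22477081/225 + 1/513602 = 11544273755987/115560450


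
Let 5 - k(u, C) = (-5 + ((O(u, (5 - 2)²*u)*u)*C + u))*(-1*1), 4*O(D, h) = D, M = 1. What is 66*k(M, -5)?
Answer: -33/2 ≈ -16.500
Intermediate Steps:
O(D, h) = D/4
k(u, C) = u + C*u²/4 (k(u, C) = 5 - (-5 + (((u/4)*u)*C + u))*(-1*1) = 5 - (-5 + ((u²/4)*C + u))*(-1) = 5 - (-5 + (C*u²/4 + u))*(-1) = 5 - (-5 + (u + C*u²/4))*(-1) = 5 - (-5 + u + C*u²/4)*(-1) = 5 - (5 - u - C*u²/4) = 5 + (-5 + u + C*u²/4) = u + C*u²/4)
66*k(M, -5) = 66*((¼)*1*(4 - 5*1)) = 66*((¼)*1*(4 - 5)) = 66*((¼)*1*(-1)) = 66*(-¼) = -33/2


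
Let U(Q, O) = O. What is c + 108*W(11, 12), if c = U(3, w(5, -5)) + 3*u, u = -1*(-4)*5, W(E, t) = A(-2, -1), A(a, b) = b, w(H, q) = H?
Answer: -43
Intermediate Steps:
W(E, t) = -1
u = 20 (u = 4*5 = 20)
c = 65 (c = 5 + 3*20 = 5 + 60 = 65)
c + 108*W(11, 12) = 65 + 108*(-1) = 65 - 108 = -43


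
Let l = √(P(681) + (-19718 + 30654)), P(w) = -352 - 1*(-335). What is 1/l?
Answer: √10919/10919 ≈ 0.0095699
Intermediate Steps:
P(w) = -17 (P(w) = -352 + 335 = -17)
l = √10919 (l = √(-17 + (-19718 + 30654)) = √(-17 + 10936) = √10919 ≈ 104.49)
1/l = 1/(√10919) = √10919/10919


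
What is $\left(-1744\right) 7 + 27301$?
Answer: $15093$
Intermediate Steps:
$\left(-1744\right) 7 + 27301 = -12208 + 27301 = 15093$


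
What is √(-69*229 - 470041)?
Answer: I*√485842 ≈ 697.02*I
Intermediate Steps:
√(-69*229 - 470041) = √(-15801 - 470041) = √(-485842) = I*√485842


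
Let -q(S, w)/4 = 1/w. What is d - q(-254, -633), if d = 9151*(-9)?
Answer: -52133251/633 ≈ -82359.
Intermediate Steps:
q(S, w) = -4/w
d = -82359
d - q(-254, -633) = -82359 - (-4)/(-633) = -82359 - (-4)*(-1)/633 = -82359 - 1*4/633 = -82359 - 4/633 = -52133251/633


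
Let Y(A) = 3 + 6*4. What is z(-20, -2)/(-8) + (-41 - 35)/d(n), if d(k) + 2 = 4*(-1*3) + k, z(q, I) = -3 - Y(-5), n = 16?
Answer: -137/4 ≈ -34.250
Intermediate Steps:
Y(A) = 27 (Y(A) = 3 + 24 = 27)
z(q, I) = -30 (z(q, I) = -3 - 1*27 = -3 - 27 = -30)
d(k) = -14 + k (d(k) = -2 + (4*(-1*3) + k) = -2 + (4*(-3) + k) = -2 + (-12 + k) = -14 + k)
z(-20, -2)/(-8) + (-41 - 35)/d(n) = -30/(-8) + (-41 - 35)/(-14 + 16) = -30*(-⅛) - 76/2 = 15/4 - 76*½ = 15/4 - 38 = -137/4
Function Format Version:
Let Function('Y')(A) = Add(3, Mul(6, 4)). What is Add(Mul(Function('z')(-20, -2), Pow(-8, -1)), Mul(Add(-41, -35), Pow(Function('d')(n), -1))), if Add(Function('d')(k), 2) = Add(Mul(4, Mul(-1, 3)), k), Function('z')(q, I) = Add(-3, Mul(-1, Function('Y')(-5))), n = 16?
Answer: Rational(-137, 4) ≈ -34.250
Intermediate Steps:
Function('Y')(A) = 27 (Function('Y')(A) = Add(3, 24) = 27)
Function('z')(q, I) = -30 (Function('z')(q, I) = Add(-3, Mul(-1, 27)) = Add(-3, -27) = -30)
Function('d')(k) = Add(-14, k) (Function('d')(k) = Add(-2, Add(Mul(4, Mul(-1, 3)), k)) = Add(-2, Add(Mul(4, -3), k)) = Add(-2, Add(-12, k)) = Add(-14, k))
Add(Mul(Function('z')(-20, -2), Pow(-8, -1)), Mul(Add(-41, -35), Pow(Function('d')(n), -1))) = Add(Mul(-30, Pow(-8, -1)), Mul(Add(-41, -35), Pow(Add(-14, 16), -1))) = Add(Mul(-30, Rational(-1, 8)), Mul(-76, Pow(2, -1))) = Add(Rational(15, 4), Mul(-76, Rational(1, 2))) = Add(Rational(15, 4), -38) = Rational(-137, 4)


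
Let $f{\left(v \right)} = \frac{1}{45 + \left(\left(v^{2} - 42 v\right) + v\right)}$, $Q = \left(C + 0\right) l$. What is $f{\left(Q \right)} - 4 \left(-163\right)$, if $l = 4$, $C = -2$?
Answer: $\frac{284925}{437} \approx 652.0$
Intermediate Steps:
$Q = -8$ ($Q = \left(-2 + 0\right) 4 = \left(-2\right) 4 = -8$)
$f{\left(v \right)} = \frac{1}{45 + v^{2} - 41 v}$ ($f{\left(v \right)} = \frac{1}{45 + \left(v^{2} - 41 v\right)} = \frac{1}{45 + v^{2} - 41 v}$)
$f{\left(Q \right)} - 4 \left(-163\right) = \frac{1}{45 + \left(-8\right)^{2} - -328} - 4 \left(-163\right) = \frac{1}{45 + 64 + 328} - -652 = \frac{1}{437} + 652 = \frac{284925}{437}$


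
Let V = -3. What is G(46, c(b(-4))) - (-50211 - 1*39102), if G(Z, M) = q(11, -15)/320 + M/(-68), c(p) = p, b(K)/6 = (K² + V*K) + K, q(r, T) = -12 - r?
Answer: 485850809/5440 ≈ 89311.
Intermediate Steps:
b(K) = -12*K + 6*K² (b(K) = 6*((K² - 3*K) + K) = 6*(K² - 2*K) = -12*K + 6*K²)
G(Z, M) = -23/320 - M/68 (G(Z, M) = (-12 - 1*11)/320 + M/(-68) = (-12 - 11)*(1/320) + M*(-1/68) = -23*1/320 - M/68 = -23/320 - M/68)
G(46, c(b(-4))) - (-50211 - 1*39102) = (-23/320 - 3*(-4)*(-2 - 4)/34) - (-50211 - 1*39102) = (-23/320 - 3*(-4)*(-6)/34) - (-50211 - 39102) = (-23/320 - 1/68*144) - 1*(-89313) = (-23/320 - 36/17) + 89313 = -11911/5440 + 89313 = 485850809/5440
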